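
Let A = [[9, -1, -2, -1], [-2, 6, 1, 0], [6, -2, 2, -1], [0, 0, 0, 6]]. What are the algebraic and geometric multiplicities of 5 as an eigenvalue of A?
algebraic multiplicity 1, geometric multiplicity 1

The characteristic polynomial is (x - 6)^3(x - 5), so the factor x - 5 appears with exponent 1: the algebraic multiplicity is 1.

rank(A - 5I) = 3, so the eigenspace has dimension 4 - 3 = 1: the geometric multiplicity is 1.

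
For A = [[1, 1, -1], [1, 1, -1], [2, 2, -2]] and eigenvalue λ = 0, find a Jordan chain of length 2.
v_1 = [[0, 0, -1]]^T, v_2 = [[1, 1, 2]]^T

We seek v_1 ∈ ker(A^2) \ ker(A), then set v_{i+1} = A v_i.

One such chain is v_1 = [[0, 0, -1]]^T, v_2 = [[1, 1, 2]]^T. Check: A v_2 = [[0, 0, 0]]^T = 0.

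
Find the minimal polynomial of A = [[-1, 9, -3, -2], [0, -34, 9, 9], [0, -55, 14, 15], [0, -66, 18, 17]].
The characteristic polynomial factors as (x + 1)^4. The minimal polynomial is ∏(x - λ)^{k_λ} where k_λ is the size of the largest Jordan block at λ.

For λ = -1: rank(A + I) = 2, and the largest Jordan block has size 2 (the smallest k with rank((A + I)^k) = rank((A + I)^(k+1))).

So m_A(x) = (x + 1)^2.

m_A(x) = (x + 1)^2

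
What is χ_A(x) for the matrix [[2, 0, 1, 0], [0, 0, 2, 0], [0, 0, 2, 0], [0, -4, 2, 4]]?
xI - A = [[x - 2, 0, -1, 0], [0, x, -2, 0], [0, 0, x - 2, 0], [0, 4, -2, x - 4]].

Expanding det(xI - A) along the first row:
det(xI - A) = + (x - 2)·det([[x, -2, 0], [0, x - 2, 0], [4, -2, x - 4]]) - (0)·det([[0, -2, 0], [0, x - 2, 0], [0, -2, x - 4]]) + (-1)·det([[0, x, 0], [0, 0, 0], [0, 4, x - 4]]) - (0)·det([[0, x, -2], [0, 0, x - 2], [0, 4, -2]]).

Evaluating gives χ_A(x) = x^4 - 8x^3 + 20x^2 - 16x = x(x - 4)(x - 2)^2.

χ_A(x) = x(x - 4)(x - 2)^2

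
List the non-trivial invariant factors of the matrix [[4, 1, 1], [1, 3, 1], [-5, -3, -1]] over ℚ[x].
The Jordan structure of A has elementary divisors (x - 2)^3. Arranging the block sizes at each eigenvalue in decreasing order and taking row products gives the invariant factors.

Invariant factors (smallest first, each dividing the next): (x - 2)^3.

Check: the last factor (x - 2)^3 is the minimal polynomial, and the product (x - 2)^3 is the characteristic polynomial.

(x - 2)^3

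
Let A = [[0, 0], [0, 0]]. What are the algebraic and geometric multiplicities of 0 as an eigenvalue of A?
The characteristic polynomial is x^2, so the factor x appears with exponent 2: the algebraic multiplicity is 2.

rank(A) = 0, so the eigenspace has dimension 2 - 0 = 2: the geometric multiplicity is 2.

algebraic multiplicity 2, geometric multiplicity 2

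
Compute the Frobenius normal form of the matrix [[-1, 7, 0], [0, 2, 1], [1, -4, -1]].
R = [[0, 0, 5], [1, 0, -1], [0, 1, 0]]

The invariant factors of A (the non-unit diagonal entries of the Smith normal form of xI - A over ℚ[x]) are x^3 + x - 5, each dividing the next. The characteristic polynomial is their product, x^3 + x - 5.

The rational canonical form is the block-diagonal matrix of companion matrices C(f_i):
R = [[0, 0, 5], [1, 0, -1], [0, 1, 0]].

Note the characteristic polynomial does not split into linear factors over ℚ, so A has no Jordan form over ℚ; the rational canonical form exists over any field.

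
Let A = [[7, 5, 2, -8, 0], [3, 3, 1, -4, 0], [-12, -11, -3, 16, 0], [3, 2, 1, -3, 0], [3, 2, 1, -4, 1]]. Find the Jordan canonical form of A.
The characteristic polynomial is det(xI - A) = (x - 1)^5, so the eigenvalues are 1 (algebraic multiplicity 5).

For λ = 1: rank(A - I) = 2, rank((A - I)^2) = 1, rank((A - I)^3) = 0. The eigenspace has dimension 5 - 2 = 3, so there are 3 Jordan blocks; the rank sequence gives block sizes [3, 1, 1].

Assembling the blocks gives the Jordan form J above.

J = [[1, 1, 0, 0, 0], [0, 1, 1, 0, 0], [0, 0, 1, 0, 0], [0, 0, 0, 1, 0], [0, 0, 0, 0, 1]]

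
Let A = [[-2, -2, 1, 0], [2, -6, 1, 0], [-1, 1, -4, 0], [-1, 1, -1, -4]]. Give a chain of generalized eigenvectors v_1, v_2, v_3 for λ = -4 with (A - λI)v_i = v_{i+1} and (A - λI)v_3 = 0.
We seek v_1 ∈ ker((A + 4I)^3) \ ker((A + 4I)^2), then set v_{i+1} = (A + 4I) v_i.

One such chain is v_1 = [[-2, -1, 1, 0]]^T, v_2 = [[-1, -1, 1, 0]]^T, v_3 = [[1, 1, 0, -1]]^T. Check: (A + 4I) v_3 = [[0, 0, 0, 0]]^T = 0.

v_1 = [[-2, -1, 1, 0]]^T, v_2 = [[-1, -1, 1, 0]]^T, v_3 = [[1, 1, 0, -1]]^T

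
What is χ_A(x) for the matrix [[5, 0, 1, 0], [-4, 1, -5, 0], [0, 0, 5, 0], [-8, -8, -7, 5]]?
xI - A = [[x - 5, 0, -1, 0], [4, x - 1, 5, 0], [0, 0, x - 5, 0], [8, 8, 7, x - 5]].

Expanding det(xI - A) along the first row:
det(xI - A) = + (x - 5)·det([[x - 1, 5, 0], [0, x - 5, 0], [8, 7, x - 5]]) - (0)·det([[4, 5, 0], [0, x - 5, 0], [8, 7, x - 5]]) + (-1)·det([[4, x - 1, 0], [0, 0, 0], [8, 8, x - 5]]) - (0)·det([[4, x - 1, 5], [0, 0, x - 5], [8, 8, 7]]).

Evaluating gives χ_A(x) = x^4 - 16x^3 + 90x^2 - 200x + 125 = (x - 5)^3(x - 1).

χ_A(x) = (x - 5)^3(x - 1)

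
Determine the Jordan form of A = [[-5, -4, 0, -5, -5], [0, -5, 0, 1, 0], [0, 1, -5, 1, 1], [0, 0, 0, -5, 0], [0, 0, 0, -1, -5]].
The characteristic polynomial is det(xI - A) = (x + 5)^5, so the eigenvalues are -5 (algebraic multiplicity 5).

For λ = -5: rank(A + 5I) = 3, rank((A + 5I)^2) = 1, rank((A + 5I)^3) = 0. The eigenspace has dimension 5 - 3 = 2, so there are 2 Jordan blocks; the rank sequence gives block sizes [3, 2].

Assembling the blocks gives the Jordan form J above.

J = [[-5, 1, 0, 0, 0], [0, -5, 1, 0, 0], [0, 0, -5, 0, 0], [0, 0, 0, -5, 1], [0, 0, 0, 0, -5]]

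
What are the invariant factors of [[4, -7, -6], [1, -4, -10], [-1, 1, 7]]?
(x - 5)^2(x + 3)

The Jordan structure of A has elementary divisors (x + 3), (x - 5)^2. Arranging the block sizes at each eigenvalue in decreasing order and taking row products gives the invariant factors.

Invariant factors (smallest first, each dividing the next): (x - 5)^2(x + 3).

Check: the last factor (x - 5)^2(x + 3) is the minimal polynomial, and the product (x - 5)^2(x + 3) is the characteristic polynomial.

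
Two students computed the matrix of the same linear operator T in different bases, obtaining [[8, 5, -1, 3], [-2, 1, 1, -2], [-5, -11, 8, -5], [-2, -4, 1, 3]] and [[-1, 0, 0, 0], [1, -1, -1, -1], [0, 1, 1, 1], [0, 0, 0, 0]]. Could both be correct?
trace(A) = 20 but trace(B) = -1. The trace is a similarity invariant, so A and B are not similar.

No.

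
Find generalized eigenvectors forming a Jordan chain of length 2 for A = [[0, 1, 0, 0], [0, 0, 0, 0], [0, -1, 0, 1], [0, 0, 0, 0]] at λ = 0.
v_1 = [[0, 1, 0, 1]]^T, v_2 = [[1, 0, 0, 0]]^T

We seek v_1 ∈ ker(A^2) \ ker(A), then set v_{i+1} = A v_i.

One such chain is v_1 = [[0, 1, 0, 1]]^T, v_2 = [[1, 0, 0, 0]]^T. Check: A v_2 = [[0, 0, 0, 0]]^T = 0.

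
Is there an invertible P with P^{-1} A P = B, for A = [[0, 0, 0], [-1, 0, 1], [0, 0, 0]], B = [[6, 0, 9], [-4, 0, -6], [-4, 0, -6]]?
Yes.

Two matrices over a field are similar if and only if they have the same invariant factors.

Both A and B have characteristic polynomial x^3 and minimal polynomial x^2. Computing further, both have invariant factors x, x^2. Hence A and B are similar.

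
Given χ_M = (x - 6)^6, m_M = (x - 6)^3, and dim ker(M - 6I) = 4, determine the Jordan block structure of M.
Jordan blocks: (6, 3), (6, 1), (6, 1), (6, 1)

λ = 6: algebraic multiplicity 6 (exponent in χ_M), largest block size 3 (exponent in m_M), 4 blocks (geometric multiplicity). These force block sizes [3, 1, 1, 1].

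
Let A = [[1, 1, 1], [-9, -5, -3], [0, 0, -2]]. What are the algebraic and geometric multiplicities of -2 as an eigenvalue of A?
The characteristic polynomial is (x + 2)^3, so the factor x + 2 appears with exponent 3: the algebraic multiplicity is 3.

rank(A + 2I) = 1, so the eigenspace has dimension 3 - 1 = 2: the geometric multiplicity is 2.

Since 2 < 3, A is not diagonalizable.

algebraic multiplicity 3, geometric multiplicity 2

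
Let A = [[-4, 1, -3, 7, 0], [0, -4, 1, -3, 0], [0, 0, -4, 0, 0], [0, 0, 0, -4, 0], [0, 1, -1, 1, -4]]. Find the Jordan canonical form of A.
The characteristic polynomial is det(xI - A) = (x + 4)^5, so the eigenvalues are -4 (algebraic multiplicity 5).

For λ = -4: rank(A + 4I) = 2, rank((A + 4I)^2) = 1, rank((A + 4I)^3) = 0. The eigenspace has dimension 5 - 2 = 3, so there are 3 Jordan blocks; the rank sequence gives block sizes [3, 1, 1].

Assembling the blocks gives the Jordan form J above.

J = [[-4, 1, 0, 0, 0], [0, -4, 1, 0, 0], [0, 0, -4, 0, 0], [0, 0, 0, -4, 0], [0, 0, 0, 0, -4]]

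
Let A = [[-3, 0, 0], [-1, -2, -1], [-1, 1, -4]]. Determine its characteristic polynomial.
xI - A = [[x + 3, 0, 0], [1, x + 2, 1], [1, -1, x + 4]].

Expanding det(xI - A) along the first row:
det(xI - A) = + (x + 3)·det([[x + 2, 1], [-1, x + 4]]) - (0)·det([[1, 1], [1, x + 4]]) + (0)·det([[1, x + 2], [1, -1]]).

Evaluating gives χ_A(x) = x^3 + 9x^2 + 27x + 27 = (x + 3)^3.

χ_A(x) = (x + 3)^3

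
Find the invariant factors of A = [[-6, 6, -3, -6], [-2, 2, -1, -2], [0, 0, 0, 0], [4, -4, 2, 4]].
The Jordan structure of A has elementary divisors x^2, x, x. Arranging the block sizes at each eigenvalue in decreasing order and taking row products gives the invariant factors.

Invariant factors (smallest first, each dividing the next): x, x, x^2.

Check: the last factor x^2 is the minimal polynomial, and the product x^4 is the characteristic polynomial.

x, x, x^2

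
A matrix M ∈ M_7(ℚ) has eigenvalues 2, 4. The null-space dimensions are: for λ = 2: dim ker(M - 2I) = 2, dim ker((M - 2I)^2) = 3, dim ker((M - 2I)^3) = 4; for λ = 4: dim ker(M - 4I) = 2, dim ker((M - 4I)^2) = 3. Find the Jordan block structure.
λ = 2: successive nullity increments [2, 1, 1] count blocks of size ≥ k; block sizes are [3, 1].
λ = 4: successive nullity increments [2, 1] count blocks of size ≥ k; block sizes are [2, 1].

Jordan blocks: (2, 3), (2, 1), (4, 2), (4, 1)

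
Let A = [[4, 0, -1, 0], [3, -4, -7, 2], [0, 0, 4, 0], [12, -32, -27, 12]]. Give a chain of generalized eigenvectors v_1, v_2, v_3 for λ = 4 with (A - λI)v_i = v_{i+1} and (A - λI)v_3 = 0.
v_1 = [[2, -1, 1, -4]]^T, v_2 = [[-1, -1, 0, -3]]^T, v_3 = [[0, -1, 0, -4]]^T

We seek v_1 ∈ ker((A - 4I)^3) \ ker((A - 4I)^2), then set v_{i+1} = (A - 4I) v_i.

One such chain is v_1 = [[2, -1, 1, -4]]^T, v_2 = [[-1, -1, 0, -3]]^T, v_3 = [[0, -1, 0, -4]]^T. Check: (A - 4I) v_3 = [[0, 0, 0, 0]]^T = 0.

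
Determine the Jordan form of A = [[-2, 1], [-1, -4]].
The characteristic polynomial is det(xI - A) = (x + 3)^2, so the eigenvalues are -3 (algebraic multiplicity 2).

For λ = -3: rank(A + 3I) = 1, rank((A + 3I)^2) = 0. The eigenspace has dimension 2 - 1 = 1, so there is 1 Jordan block; the rank sequence gives block sizes [2].

Assembling the blocks gives the Jordan form J above.

J = [[-3, 1], [0, -3]]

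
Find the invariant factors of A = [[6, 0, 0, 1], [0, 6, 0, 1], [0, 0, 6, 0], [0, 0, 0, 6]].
x - 6, x - 6, (x - 6)^2

The Jordan structure of A has elementary divisors (x - 6)^2, (x - 6), (x - 6). Arranging the block sizes at each eigenvalue in decreasing order and taking row products gives the invariant factors.

Invariant factors (smallest first, each dividing the next): x - 6, x - 6, (x - 6)^2.

Check: the last factor (x - 6)^2 is the minimal polynomial, and the product (x - 6)^4 is the characteristic polynomial.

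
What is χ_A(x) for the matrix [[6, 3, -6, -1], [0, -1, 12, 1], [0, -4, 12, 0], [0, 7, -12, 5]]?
xI - A = [[x - 6, -3, 6, 1], [0, x + 1, -12, -1], [0, 4, x - 12, 0], [0, -7, 12, x - 5]].

Expanding det(xI - A) along the first row:
det(xI - A) = + (x - 6)·det([[x + 1, -12, -1], [4, x - 12, 0], [-7, 12, x - 5]]) - (-3)·det([[0, -12, -1], [0, x - 12, 0], [0, 12, x - 5]]) + (6)·det([[0, x + 1, -1], [0, 4, 0], [0, -7, x - 5]]) - (1)·det([[0, x + 1, -12], [0, 4, x - 12], [0, -7, 12]]).

Evaluating gives χ_A(x) = x^4 - 22x^3 + 180x^2 - 648x + 864 = (x - 6)^3(x - 4).

χ_A(x) = (x - 6)^3(x - 4)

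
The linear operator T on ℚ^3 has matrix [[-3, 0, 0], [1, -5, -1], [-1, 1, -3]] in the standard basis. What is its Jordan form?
J = [[-4, 1, 0], [0, -4, 0], [0, 0, -3]]

The characteristic polynomial is det(xI - A) = (x + 3)(x + 4)^2, so the eigenvalues are -4 (algebraic multiplicity 2), -3 (algebraic multiplicity 1).

For λ = -4: rank(A + 4I) = 2, rank((A + 4I)^2) = 1. The eigenspace has dimension 3 - 2 = 1, so there is 1 Jordan block; the rank sequence gives block sizes [2].

For λ = -3: algebraic multiplicity 1 gives one 1×1 block.

Assembling the blocks gives the Jordan form J above.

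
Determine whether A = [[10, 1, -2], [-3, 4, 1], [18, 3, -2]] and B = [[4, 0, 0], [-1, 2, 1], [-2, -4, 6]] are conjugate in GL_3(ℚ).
No.

Both have characteristic polynomial (x - 4)^3, but the minimal polynomial of A is (x - 4)^3 while the minimal polynomial of B is (x - 4)^2. The minimal polynomial is a similarity invariant, so A and B are not similar.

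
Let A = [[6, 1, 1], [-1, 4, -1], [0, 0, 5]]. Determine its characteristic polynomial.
χ_A(x) = (x - 5)^3

xI - A = [[x - 6, -1, -1], [1, x - 4, 1], [0, 0, x - 5]].

Expanding det(xI - A) along the first row:
det(xI - A) = + (x - 6)·det([[x - 4, 1], [0, x - 5]]) - (-1)·det([[1, 1], [0, x - 5]]) + (-1)·det([[1, x - 4], [0, 0]]).

Evaluating gives χ_A(x) = x^3 - 15x^2 + 75x - 125 = (x - 5)^3.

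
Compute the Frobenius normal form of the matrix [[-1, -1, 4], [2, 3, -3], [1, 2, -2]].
The invariant factors of A (the non-unit diagonal entries of the Smith normal form of xI - A over ℚ[x]) are x^3 - 3x - 3, each dividing the next. The characteristic polynomial is their product, x^3 - 3x - 3.

The rational canonical form is the block-diagonal matrix of companion matrices C(f_i):
R = [[0, 0, 3], [1, 0, 3], [0, 1, 0]].

Note the characteristic polynomial does not split into linear factors over ℚ, so A has no Jordan form over ℚ; the rational canonical form exists over any field.

R = [[0, 0, 3], [1, 0, 3], [0, 1, 0]]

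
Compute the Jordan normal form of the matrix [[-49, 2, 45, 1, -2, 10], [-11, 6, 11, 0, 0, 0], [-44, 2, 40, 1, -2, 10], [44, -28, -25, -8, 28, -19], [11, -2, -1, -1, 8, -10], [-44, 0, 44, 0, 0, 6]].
J = [[-5, 1, 0, 0, 0, 0], [0, -5, 0, 0, 0, 0], [0, 0, -5, 0, 0, 0], [0, 0, 0, 6, 0, 0], [0, 0, 0, 0, 6, 0], [0, 0, 0, 0, 0, 6]]

The characteristic polynomial is det(xI - A) = (x - 6)^3(x + 5)^3, so the eigenvalues are -5 (algebraic multiplicity 3), 6 (algebraic multiplicity 3).

For λ = -5: rank(A + 5I) = 4, rank((A + 5I)^2) = 3. The eigenspace has dimension 6 - 4 = 2, so there are 2 Jordan blocks; the rank sequence gives block sizes [2, 1].

For λ = 6: rank(A - 6I) = 3. The eigenspace has dimension 6 - 3 = 3, so there are 3 Jordan blocks; the rank sequence gives block sizes [1, 1, 1].

Assembling the blocks gives the Jordan form J above.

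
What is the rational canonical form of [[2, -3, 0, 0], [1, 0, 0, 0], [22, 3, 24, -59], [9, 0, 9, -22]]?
R = [[0, -3, 0, 0], [1, 2, 0, 0], [0, 0, 0, -3], [0, 0, 1, 2]]

The invariant factors of A (the non-unit diagonal entries of the Smith normal form of xI - A over ℚ[x]) are x^2 - 2x + 3, x^2 - 2x + 3, each dividing the next. The characteristic polynomial is their product, (x^2 - 2x + 3)^2.

The rational canonical form is the block-diagonal matrix of companion matrices C(f_i):
R = [[0, -3, 0, 0], [1, 2, 0, 0], [0, 0, 0, -3], [0, 0, 1, 2]].

Note the characteristic polynomial does not split into linear factors over ℚ, so A has no Jordan form over ℚ; the rational canonical form exists over any field.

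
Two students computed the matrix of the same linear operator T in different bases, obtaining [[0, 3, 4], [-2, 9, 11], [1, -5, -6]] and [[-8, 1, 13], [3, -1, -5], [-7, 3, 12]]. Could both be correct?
Two matrices over a field are similar if and only if they have the same invariant factors.

Both A and B have characteristic polynomial (x - 1)^3 and minimal polynomial (x - 1)^3. Computing further, both have invariant factors (x - 1)^3. Hence A and B are similar.

Yes.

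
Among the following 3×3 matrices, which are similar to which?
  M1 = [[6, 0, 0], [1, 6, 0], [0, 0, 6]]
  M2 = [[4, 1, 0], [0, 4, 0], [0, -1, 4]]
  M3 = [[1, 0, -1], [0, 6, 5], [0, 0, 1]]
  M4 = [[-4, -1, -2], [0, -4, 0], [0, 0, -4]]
4 classes: {M1}, {M2}, {M3}, {M4}

Characteristic polynomials: χ_{M1} = (x - 6)^3, χ_{M2} = (x - 4)^3, χ_{M3} = (x - 6)(x - 1)^2, χ_{M4} = (x + 4)^3.

{M1}: invariant factors x - 6, (x - 6)^2.

{M2}: invariant factors x - 4, (x - 4)^2.

{M3}: invariant factors (x - 6)(x - 1)^2.

{M4}: invariant factors x + 4, (x + 4)^2.

Matrices are similar if and only if their invariant-factor lists agree; the partition into similarity classes is {M1}, {M2}, {M3}, {M4}.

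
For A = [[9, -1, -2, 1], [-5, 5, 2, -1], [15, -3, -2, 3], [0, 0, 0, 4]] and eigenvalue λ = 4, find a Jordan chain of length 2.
v_1 = [[-1, 3, -5, -1]]^T, v_2 = [[1, -1, 3, 0]]^T

We seek v_1 ∈ ker((A - 4I)^2) \ ker(A - 4I), then set v_{i+1} = (A - 4I) v_i.

One such chain is v_1 = [[-1, 3, -5, -1]]^T, v_2 = [[1, -1, 3, 0]]^T. Check: (A - 4I) v_2 = [[0, 0, 0, 0]]^T = 0.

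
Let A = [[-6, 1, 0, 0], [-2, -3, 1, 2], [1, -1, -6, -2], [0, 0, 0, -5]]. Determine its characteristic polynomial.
χ_A(x) = (x + 5)^4

xI - A = [[x + 6, -1, 0, 0], [2, x + 3, -1, -2], [-1, 1, x + 6, 2], [0, 0, 0, x + 5]].

Expanding det(xI - A) along the first row:
det(xI - A) = + (x + 6)·det([[x + 3, -1, -2], [1, x + 6, 2], [0, 0, x + 5]]) - (-1)·det([[2, -1, -2], [-1, x + 6, 2], [0, 0, x + 5]]) + (0)·det([[2, x + 3, -2], [-1, 1, 2], [0, 0, x + 5]]) - (0)·det([[2, x + 3, -1], [-1, 1, x + 6], [0, 0, 0]]).

Evaluating gives χ_A(x) = x^4 + 20x^3 + 150x^2 + 500x + 625 = (x + 5)^4.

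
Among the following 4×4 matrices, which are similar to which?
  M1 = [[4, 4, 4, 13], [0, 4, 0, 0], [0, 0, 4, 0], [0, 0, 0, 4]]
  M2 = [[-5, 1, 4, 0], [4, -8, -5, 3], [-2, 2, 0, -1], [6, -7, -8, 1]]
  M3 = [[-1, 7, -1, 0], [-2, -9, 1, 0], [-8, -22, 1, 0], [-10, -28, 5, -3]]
2 classes: {M1}, {M2, M3}

Characteristic polynomials: χ_{M1} = (x - 4)^4, χ_{M2} = (x + 3)^4, χ_{M3} = (x + 3)^4.

{M1}: invariant factors x - 4, x - 4, (x - 4)^2.

{M2, M3}: invariant factors x + 3, (x + 3)^3.

Matrices are similar if and only if their invariant-factor lists agree; the partition into similarity classes is {M1}, {M2, M3}.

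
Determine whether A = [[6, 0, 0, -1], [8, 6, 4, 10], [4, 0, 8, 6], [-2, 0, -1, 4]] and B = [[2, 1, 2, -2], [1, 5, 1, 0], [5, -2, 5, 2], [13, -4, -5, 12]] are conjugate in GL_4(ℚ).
Two matrices over a field are similar if and only if they have the same invariant factors.

Both A and B have characteristic polynomial (x - 6)^4 and minimal polynomial (x - 6)^3. Computing further, both have invariant factors x - 6, (x - 6)^3. Hence A and B are similar.

Yes.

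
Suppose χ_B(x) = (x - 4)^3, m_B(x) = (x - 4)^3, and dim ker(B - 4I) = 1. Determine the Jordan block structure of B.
λ = 4: algebraic multiplicity 3 (exponent in χ_B), largest block size 3 (exponent in m_B), 1 block (geometric multiplicity). This forces block sizes [3].

Jordan blocks: (4, 3)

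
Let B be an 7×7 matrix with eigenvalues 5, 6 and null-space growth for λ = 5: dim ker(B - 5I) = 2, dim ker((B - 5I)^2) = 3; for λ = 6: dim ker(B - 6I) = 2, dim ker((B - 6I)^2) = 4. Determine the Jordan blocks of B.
Jordan blocks: (5, 2), (5, 1), (6, 2), (6, 2)

λ = 5: successive nullity increments [2, 1] count blocks of size ≥ k; block sizes are [2, 1].
λ = 6: successive nullity increments [2, 2] count blocks of size ≥ k; block sizes are [2, 2].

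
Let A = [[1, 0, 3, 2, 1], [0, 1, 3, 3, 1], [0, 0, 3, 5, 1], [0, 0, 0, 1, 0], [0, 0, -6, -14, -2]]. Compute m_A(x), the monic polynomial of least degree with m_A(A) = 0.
The characteristic polynomial factors as x(x - 1)^4. The minimal polynomial is ∏(x - λ)^{k_λ} where k_λ is the size of the largest Jordan block at λ.

For λ = 0: rank(A) = 4, and the largest Jordan block has size 1 (the smallest k with rank(A^k) = rank(A^(k+1))).
For λ = 1: rank(A - I) = 3, and the largest Jordan block has size 3 (the smallest k with rank((A - I)^k) = rank((A - I)^(k+1))).

So m_A(x) = x(x - 1)^3.

m_A(x) = x(x - 1)^3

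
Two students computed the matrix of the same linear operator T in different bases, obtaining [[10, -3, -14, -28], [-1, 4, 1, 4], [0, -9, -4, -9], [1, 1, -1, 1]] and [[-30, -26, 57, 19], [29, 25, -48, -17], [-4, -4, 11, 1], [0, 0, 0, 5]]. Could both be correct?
Yes.

Two matrices over a field are similar if and only if they have the same invariant factors.

Both A and B have characteristic polynomial (x - 5)^3(x + 4) and minimal polynomial (x - 5)^3(x + 4). Computing further, both have invariant factors (x - 5)^3(x + 4). Hence A and B are similar.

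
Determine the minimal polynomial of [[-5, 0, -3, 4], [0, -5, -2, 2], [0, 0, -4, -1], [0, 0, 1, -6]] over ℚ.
The characteristic polynomial factors as (x + 5)^4. The minimal polynomial is ∏(x - λ)^{k_λ} where k_λ is the size of the largest Jordan block at λ.

For λ = -5: rank(A + 5I) = 2, and the largest Jordan block has size 3 (the smallest k with rank((A + 5I)^k) = rank((A + 5I)^(k+1))).

So m_A(x) = (x + 5)^3.

m_A(x) = (x + 5)^3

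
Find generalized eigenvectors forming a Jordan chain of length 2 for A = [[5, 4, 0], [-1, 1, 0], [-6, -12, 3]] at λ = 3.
v_1 = [[-1, 1, 4]]^T, v_2 = [[2, -1, -6]]^T

We seek v_1 ∈ ker((A - 3I)^2) \ ker(A - 3I), then set v_{i+1} = (A - 3I) v_i.

One such chain is v_1 = [[-1, 1, 4]]^T, v_2 = [[2, -1, -6]]^T. Check: (A - 3I) v_2 = [[0, 0, 0]]^T = 0.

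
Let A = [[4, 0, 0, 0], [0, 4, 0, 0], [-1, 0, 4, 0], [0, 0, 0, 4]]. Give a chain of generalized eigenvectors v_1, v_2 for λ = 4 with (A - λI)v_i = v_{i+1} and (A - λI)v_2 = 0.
v_1 = [[1, 0, -1, 0]]^T, v_2 = [[0, 0, -1, 0]]^T

We seek v_1 ∈ ker((A - 4I)^2) \ ker(A - 4I), then set v_{i+1} = (A - 4I) v_i.

One such chain is v_1 = [[1, 0, -1, 0]]^T, v_2 = [[0, 0, -1, 0]]^T. Check: (A - 4I) v_2 = [[0, 0, 0, 0]]^T = 0.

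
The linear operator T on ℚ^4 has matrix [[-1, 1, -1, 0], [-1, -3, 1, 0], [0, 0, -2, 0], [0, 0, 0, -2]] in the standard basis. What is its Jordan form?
The characteristic polynomial is det(xI - A) = (x + 2)^4, so the eigenvalues are -2 (algebraic multiplicity 4).

For λ = -2: rank(A + 2I) = 1, rank((A + 2I)^2) = 0. The eigenspace has dimension 4 - 1 = 3, so there are 3 Jordan blocks; the rank sequence gives block sizes [2, 1, 1].

Assembling the blocks gives the Jordan form J above.

J = [[-2, 1, 0, 0], [0, -2, 0, 0], [0, 0, -2, 0], [0, 0, 0, -2]]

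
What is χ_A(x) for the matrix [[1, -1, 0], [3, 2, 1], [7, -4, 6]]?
χ_A(x) = (x - 3)^3

xI - A = [[x - 1, 1, 0], [-3, x - 2, -1], [-7, 4, x - 6]].

Expanding det(xI - A) along the first row:
det(xI - A) = + (x - 1)·det([[x - 2, -1], [4, x - 6]]) - (1)·det([[-3, -1], [-7, x - 6]]) + (0)·det([[-3, x - 2], [-7, 4]]).

Evaluating gives χ_A(x) = x^3 - 9x^2 + 27x - 27 = (x - 3)^3.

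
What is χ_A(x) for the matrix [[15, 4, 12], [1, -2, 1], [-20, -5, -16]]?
xI - A = [[x - 15, -4, -12], [-1, x + 2, -1], [20, 5, x + 16]].

Expanding det(xI - A) along the first row:
det(xI - A) = + (x - 15)·det([[x + 2, -1], [5, x + 16]]) - (-4)·det([[-1, -1], [20, x + 16]]) + (-12)·det([[-1, x + 2], [20, 5]]).

Evaluating gives χ_A(x) = x^3 + 3x^2 + 3x + 1 = (x + 1)^3.

χ_A(x) = (x + 1)^3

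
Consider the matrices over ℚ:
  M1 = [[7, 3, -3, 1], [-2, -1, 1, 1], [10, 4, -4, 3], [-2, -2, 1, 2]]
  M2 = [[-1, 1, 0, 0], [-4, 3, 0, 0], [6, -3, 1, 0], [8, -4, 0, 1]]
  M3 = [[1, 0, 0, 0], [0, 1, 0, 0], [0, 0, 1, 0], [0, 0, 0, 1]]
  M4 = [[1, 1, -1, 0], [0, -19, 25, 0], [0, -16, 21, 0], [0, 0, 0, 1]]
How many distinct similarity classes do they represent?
Characteristic polynomials: χ_{M1} = (x - 1)^4, χ_{M2} = (x - 1)^4, χ_{M3} = (x - 1)^4, χ_{M4} = (x - 1)^4.

{M1, M4}: invariant factors x - 1, (x - 1)^3.

{M2}: invariant factors x - 1, x - 1, (x - 1)^2.

{M3}: invariant factors x - 1, x - 1, x - 1, x - 1.

Matrices are similar if and only if their invariant-factor lists agree; the partition into similarity classes is {M1, M4}, {M2}, {M3}.

3 classes: {M1, M4}, {M2}, {M3}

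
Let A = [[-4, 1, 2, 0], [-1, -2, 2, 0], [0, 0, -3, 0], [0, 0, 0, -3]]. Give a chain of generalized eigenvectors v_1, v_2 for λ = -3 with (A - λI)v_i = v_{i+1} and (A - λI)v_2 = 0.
v_1 = [[2, 3, 0, 0]]^T, v_2 = [[1, 1, 0, 0]]^T

We seek v_1 ∈ ker((A + 3I)^2) \ ker(A + 3I), then set v_{i+1} = (A + 3I) v_i.

One such chain is v_1 = [[2, 3, 0, 0]]^T, v_2 = [[1, 1, 0, 0]]^T. Check: (A + 3I) v_2 = [[0, 0, 0, 0]]^T = 0.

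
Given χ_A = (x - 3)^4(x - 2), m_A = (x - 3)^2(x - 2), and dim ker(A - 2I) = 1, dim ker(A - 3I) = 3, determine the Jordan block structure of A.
Jordan blocks: (2, 1), (3, 2), (3, 1), (3, 1)

λ = 2: algebraic multiplicity 1 (exponent in χ_A), largest block size 1 (exponent in m_A), 1 block (geometric multiplicity). This forces block sizes [1].
λ = 3: algebraic multiplicity 4 (exponent in χ_A), largest block size 2 (exponent in m_A), 3 blocks (geometric multiplicity). These force block sizes [2, 1, 1].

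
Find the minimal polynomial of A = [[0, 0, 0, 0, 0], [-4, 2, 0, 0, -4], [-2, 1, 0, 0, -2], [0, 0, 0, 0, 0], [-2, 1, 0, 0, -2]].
The characteristic polynomial factors as x^5. The minimal polynomial is ∏(x - λ)^{k_λ} where k_λ is the size of the largest Jordan block at λ.

For λ = 0: rank(A) = 1, and the largest Jordan block has size 2 (the smallest k with rank(A^k) = rank(A^(k+1))).

So m_A(x) = x^2.

m_A(x) = x^2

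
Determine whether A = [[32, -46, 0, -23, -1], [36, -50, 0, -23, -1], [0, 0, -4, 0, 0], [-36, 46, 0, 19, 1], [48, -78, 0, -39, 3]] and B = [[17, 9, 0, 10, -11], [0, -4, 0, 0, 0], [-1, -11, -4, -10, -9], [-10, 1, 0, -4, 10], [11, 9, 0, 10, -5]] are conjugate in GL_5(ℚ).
No.

Both have characteristic polynomial (x - 6)^2(x + 4)^3, but the minimal polynomial of A is (x - 6)^2(x + 4) while the minimal polynomial of B is (x - 6)^2(x + 4)^2. The minimal polynomial is a similarity invariant, so A and B are not similar.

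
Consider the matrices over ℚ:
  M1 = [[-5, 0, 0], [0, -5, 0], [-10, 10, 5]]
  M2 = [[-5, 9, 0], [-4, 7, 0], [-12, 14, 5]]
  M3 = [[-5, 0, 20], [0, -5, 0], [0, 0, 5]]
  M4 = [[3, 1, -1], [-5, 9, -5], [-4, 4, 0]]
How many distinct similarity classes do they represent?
3 classes: {M1, M3}, {M2}, {M4}

Characteristic polynomials: χ_{M1} = (x - 5)(x + 5)^2, χ_{M2} = (x - 5)(x - 1)^2, χ_{M3} = (x - 5)(x + 5)^2, χ_{M4} = (x - 4)^3.

{M1, M3}: invariant factors x + 5, (x - 5)(x + 5).

{M2}: invariant factors (x - 5)(x - 1)^2.

{M4}: invariant factors x - 4, (x - 4)^2.

Matrices are similar if and only if their invariant-factor lists agree; the partition into similarity classes is {M1, M3}, {M2}, {M4}.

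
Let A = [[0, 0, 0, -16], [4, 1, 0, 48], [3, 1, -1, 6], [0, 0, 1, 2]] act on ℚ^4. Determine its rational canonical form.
R = [[0, 0, 0, -16], [1, 0, 0, -8], [0, 1, 0, 7], [0, 0, 1, 2]]

The invariant factors of A (the non-unit diagonal entries of the Smith normal form of xI - A over ℚ[x]) are (x^2 - x - 4)^2, each dividing the next. The characteristic polynomial is their product, (x^2 - x - 4)^2.

The rational canonical form is the block-diagonal matrix of companion matrices C(f_i):
R = [[0, 0, 0, -16], [1, 0, 0, -8], [0, 1, 0, 7], [0, 0, 1, 2]].

Note the characteristic polynomial does not split into linear factors over ℚ, so A has no Jordan form over ℚ; the rational canonical form exists over any field.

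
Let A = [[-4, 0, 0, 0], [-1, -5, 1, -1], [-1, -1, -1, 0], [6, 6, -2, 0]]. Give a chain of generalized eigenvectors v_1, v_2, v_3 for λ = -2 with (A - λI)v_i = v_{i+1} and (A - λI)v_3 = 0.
v_1 = [[0, 3, 4, -5]]^T, v_2 = [[0, 0, 1, 0]]^T, v_3 = [[0, 1, 1, -2]]^T

We seek v_1 ∈ ker((A + 2I)^3) \ ker((A + 2I)^2), then set v_{i+1} = (A + 2I) v_i.

One such chain is v_1 = [[0, 3, 4, -5]]^T, v_2 = [[0, 0, 1, 0]]^T, v_3 = [[0, 1, 1, -2]]^T. Check: (A + 2I) v_3 = [[0, 0, 0, 0]]^T = 0.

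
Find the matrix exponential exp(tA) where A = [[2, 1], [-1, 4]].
e^{tA} = [[(1 - t)*e^{3*t}, t*e^{3*t}], [-t*e^{3*t}, (t + 1)*e^{3*t}]]

A has Jordan form J = [[3, 1], [0, 3]] with A = PJP^{-1}, so e^{tA} = P e^{tJ} P^{-1}.

For a Jordan block J_k(λ), e^{tJ_k(λ)} = e^{λt} · (I + tN + t^2 N^2/2! + ... + t^{k-1} N^{k-1}/(k-1)!) where N is the nilpotent superdiagonal part.

Assembling the blocks and conjugating back gives the entries of e^{tA} as shown above.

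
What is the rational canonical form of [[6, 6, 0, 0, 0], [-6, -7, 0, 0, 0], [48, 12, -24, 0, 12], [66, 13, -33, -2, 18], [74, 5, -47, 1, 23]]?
R = [[0, 6, 0, 0, 0], [1, -1, 0, 0, 0], [0, 0, 0, 0, 12], [0, 0, 1, 0, 4], [0, 0, 0, 1, -3]]

The invariant factors of A (the non-unit diagonal entries of the Smith normal form of xI - A over ℚ[x]) are (x - 2)(x + 3), (x - 2)(x + 2)(x + 3), each dividing the next. The characteristic polynomial is their product, (x - 2)^2(x + 2)(x + 3)^2.

The rational canonical form is the block-diagonal matrix of companion matrices C(f_i):
R = [[0, 6, 0, 0, 0], [1, -1, 0, 0, 0], [0, 0, 0, 0, 12], [0, 0, 1, 0, 4], [0, 0, 0, 1, -3]].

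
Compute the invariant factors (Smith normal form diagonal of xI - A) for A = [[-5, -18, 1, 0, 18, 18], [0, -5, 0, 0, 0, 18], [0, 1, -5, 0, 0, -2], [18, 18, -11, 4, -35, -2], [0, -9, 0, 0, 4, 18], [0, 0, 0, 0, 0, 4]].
x - 4, (x - 4)^2(x + 5)^3

The Jordan structure of A has elementary divisors (x + 5)^3, (x - 4)^2, (x - 4). Arranging the block sizes at each eigenvalue in decreasing order and taking row products gives the invariant factors.

Invariant factors (smallest first, each dividing the next): x - 4, (x - 4)^2(x + 5)^3.

Check: the last factor (x - 4)^2(x + 5)^3 is the minimal polynomial, and the product (x - 4)^3(x + 5)^3 is the characteristic polynomial.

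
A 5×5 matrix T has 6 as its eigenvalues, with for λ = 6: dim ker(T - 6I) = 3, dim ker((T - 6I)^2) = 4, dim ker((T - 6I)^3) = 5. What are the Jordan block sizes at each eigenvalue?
Jordan blocks: (6, 3), (6, 1), (6, 1)

λ = 6: successive nullity increments [3, 1, 1] count blocks of size ≥ k; block sizes are [3, 1, 1].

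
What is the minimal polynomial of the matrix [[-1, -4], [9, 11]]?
m_A(x) = (x - 5)^2

The characteristic polynomial factors as (x - 5)^2. The minimal polynomial is ∏(x - λ)^{k_λ} where k_λ is the size of the largest Jordan block at λ.

For λ = 5: rank(A - 5I) = 1, and the largest Jordan block has size 2 (the smallest k with rank((A - 5I)^k) = rank((A - 5I)^(k+1))).

So m_A(x) = (x - 5)^2.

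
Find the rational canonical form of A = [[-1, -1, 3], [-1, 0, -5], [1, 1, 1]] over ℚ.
The invariant factors of A (the non-unit diagonal entries of the Smith normal form of xI - A over ℚ[x]) are x^3 + 4, each dividing the next. The characteristic polynomial is their product, x^3 + 4.

The rational canonical form is the block-diagonal matrix of companion matrices C(f_i):
R = [[0, 0, -4], [1, 0, 0], [0, 1, 0]].

Note the characteristic polynomial does not split into linear factors over ℚ, so A has no Jordan form over ℚ; the rational canonical form exists over any field.

R = [[0, 0, -4], [1, 0, 0], [0, 1, 0]]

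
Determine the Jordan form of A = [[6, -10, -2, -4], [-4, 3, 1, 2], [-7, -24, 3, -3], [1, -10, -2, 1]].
J = [[-2, 0, 0, 0], [0, 5, 1, 0], [0, 0, 5, 1], [0, 0, 0, 5]]

The characteristic polynomial is det(xI - A) = (x - 5)^3(x + 2), so the eigenvalues are -2 (algebraic multiplicity 1), 5 (algebraic multiplicity 3).

For λ = -2: algebraic multiplicity 1 gives one 1×1 block.

For λ = 5: rank(A - 5I) = 3, rank((A - 5I)^2) = 2, rank((A - 5I)^3) = 1. The eigenspace has dimension 4 - 3 = 1, so there is 1 Jordan block; the rank sequence gives block sizes [3].

Assembling the blocks gives the Jordan form J above.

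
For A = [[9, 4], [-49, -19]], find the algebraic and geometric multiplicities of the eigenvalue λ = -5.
algebraic multiplicity 2, geometric multiplicity 1

The characteristic polynomial is (x + 5)^2, so the factor x + 5 appears with exponent 2: the algebraic multiplicity is 2.

rank(A + 5I) = 1, so the eigenspace has dimension 2 - 1 = 1: the geometric multiplicity is 1.

Since 1 < 2, A is not diagonalizable.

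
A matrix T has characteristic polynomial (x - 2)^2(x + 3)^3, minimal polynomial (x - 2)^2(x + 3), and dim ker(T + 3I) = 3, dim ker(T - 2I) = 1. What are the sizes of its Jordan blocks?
Jordan blocks: (-3, 1), (-3, 1), (-3, 1), (2, 2)

λ = -3: algebraic multiplicity 3 (exponent in χ_T), largest block size 1 (exponent in m_T), 3 blocks (geometric multiplicity). These force block sizes [1, 1, 1].
λ = 2: algebraic multiplicity 2 (exponent in χ_T), largest block size 2 (exponent in m_T), 1 block (geometric multiplicity). This forces block sizes [2].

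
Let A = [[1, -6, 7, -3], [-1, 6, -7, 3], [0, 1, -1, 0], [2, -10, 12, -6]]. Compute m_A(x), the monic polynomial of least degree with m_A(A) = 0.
The characteristic polynomial factors as x^4. The minimal polynomial is ∏(x - λ)^{k_λ} where k_λ is the size of the largest Jordan block at λ.

For λ = 0: rank(A) = 2, and the largest Jordan block has size 3 (the smallest k with rank(A^k) = rank(A^(k+1))).

So m_A(x) = x^3.

m_A(x) = x^3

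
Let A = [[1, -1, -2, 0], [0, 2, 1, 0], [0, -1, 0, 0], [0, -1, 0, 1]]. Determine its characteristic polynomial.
χ_A(x) = (x - 1)^4

xI - A = [[x - 1, 1, 2, 0], [0, x - 2, -1, 0], [0, 1, x, 0], [0, 1, 0, x - 1]].

Expanding det(xI - A) along the first row:
det(xI - A) = + (x - 1)·det([[x - 2, -1, 0], [1, x, 0], [1, 0, x - 1]]) - (1)·det([[0, -1, 0], [0, x, 0], [0, 0, x - 1]]) + (2)·det([[0, x - 2, 0], [0, 1, 0], [0, 1, x - 1]]) - (0)·det([[0, x - 2, -1], [0, 1, x], [0, 1, 0]]).

Evaluating gives χ_A(x) = x^4 - 4x^3 + 6x^2 - 4x + 1 = (x - 1)^4.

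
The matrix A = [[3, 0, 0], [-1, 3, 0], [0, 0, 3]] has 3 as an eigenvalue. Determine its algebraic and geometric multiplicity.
The characteristic polynomial is (x - 3)^3, so the factor x - 3 appears with exponent 3: the algebraic multiplicity is 3.

rank(A - 3I) = 1, so the eigenspace has dimension 3 - 1 = 2: the geometric multiplicity is 2.

Since 2 < 3, A is not diagonalizable.

algebraic multiplicity 3, geometric multiplicity 2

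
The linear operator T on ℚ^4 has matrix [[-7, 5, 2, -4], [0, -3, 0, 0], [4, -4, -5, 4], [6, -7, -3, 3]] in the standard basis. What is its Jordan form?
The characteristic polynomial is det(xI - A) = (x + 3)^4, so the eigenvalues are -3 (algebraic multiplicity 4).

For λ = -3: rank(A + 3I) = 2, rank((A + 3I)^2) = 0. The eigenspace has dimension 4 - 2 = 2, so there are 2 Jordan blocks; the rank sequence gives block sizes [2, 2].

Assembling the blocks gives the Jordan form J above.

J = [[-3, 1, 0, 0], [0, -3, 0, 0], [0, 0, -3, 1], [0, 0, 0, -3]]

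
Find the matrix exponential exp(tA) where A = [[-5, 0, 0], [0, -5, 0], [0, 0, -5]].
A has Jordan form J = [[-5, 0, 0], [0, -5, 0], [0, 0, -5]] with A = PJP^{-1}, so e^{tA} = P e^{tJ} P^{-1}.

For a Jordan block J_k(λ), e^{tJ_k(λ)} = e^{λt} · (I + tN + t^2 N^2/2! + ... + t^{k-1} N^{k-1}/(k-1)!) where N is the nilpotent superdiagonal part.

Assembling the blocks and conjugating back gives the entries of e^{tA} as shown above.

e^{tA} = [[e^{-5*t}, 0, 0], [0, e^{-5*t}, 0], [0, 0, e^{-5*t}]]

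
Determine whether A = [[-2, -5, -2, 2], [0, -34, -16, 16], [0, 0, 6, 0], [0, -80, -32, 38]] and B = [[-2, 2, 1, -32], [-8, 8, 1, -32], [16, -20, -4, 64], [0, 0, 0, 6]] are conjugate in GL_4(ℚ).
Two matrices over a field are similar if and only if they have the same invariant factors.

Both A and B have characteristic polynomial (x - 6)^2(x + 2)^2 and minimal polynomial (x - 6)(x + 2)^2. Computing further, both have invariant factors x - 6, (x - 6)(x + 2)^2. Hence A and B are similar.

Yes.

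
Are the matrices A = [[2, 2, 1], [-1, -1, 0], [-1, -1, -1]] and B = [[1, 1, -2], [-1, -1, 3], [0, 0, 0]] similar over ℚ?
Two matrices over a field are similar if and only if they have the same invariant factors.

Both A and B have characteristic polynomial x^3 and minimal polynomial x^3. Computing further, both have invariant factors x^3. Hence A and B are similar.

Yes.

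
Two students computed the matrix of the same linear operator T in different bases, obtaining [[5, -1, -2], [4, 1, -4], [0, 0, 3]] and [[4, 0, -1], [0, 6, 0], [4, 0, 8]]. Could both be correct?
No.

trace(A) = 9 but trace(B) = 18. The trace is a similarity invariant, so A and B are not similar.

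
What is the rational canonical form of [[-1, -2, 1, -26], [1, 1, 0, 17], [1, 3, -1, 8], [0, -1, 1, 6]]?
R = [[0, 0, 0, -15], [1, 0, 0, 18], [0, 1, 0, -3], [0, 0, 1, 5]]

The invariant factors of A (the non-unit diagonal entries of the Smith normal form of xI - A over ℚ[x]) are (x - 5)(x^3 + 3x - 3), each dividing the next. The characteristic polynomial is their product, (x - 5)(x^3 + 3x - 3).

The rational canonical form is the block-diagonal matrix of companion matrices C(f_i):
R = [[0, 0, 0, -15], [1, 0, 0, 18], [0, 1, 0, -3], [0, 0, 1, 5]].

Note the characteristic polynomial does not split into linear factors over ℚ, so A has no Jordan form over ℚ; the rational canonical form exists over any field.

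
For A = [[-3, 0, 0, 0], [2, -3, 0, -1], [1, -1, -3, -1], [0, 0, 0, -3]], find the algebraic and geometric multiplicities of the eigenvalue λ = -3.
The characteristic polynomial is (x + 3)^4, so the factor x + 3 appears with exponent 4: the algebraic multiplicity is 4.

rank(A + 3I) = 2, so the eigenspace has dimension 4 - 2 = 2: the geometric multiplicity is 2.

Since 2 < 4, A is not diagonalizable.

algebraic multiplicity 4, geometric multiplicity 2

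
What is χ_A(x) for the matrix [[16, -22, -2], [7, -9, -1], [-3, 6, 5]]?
xI - A = [[x - 16, 22, 2], [-7, x + 9, 1], [3, -6, x - 5]].

Expanding det(xI - A) along the first row:
det(xI - A) = + (x - 16)·det([[x + 9, 1], [-6, x - 5]]) - (22)·det([[-7, 1], [3, x - 5]]) + (2)·det([[-7, x + 9], [3, -6]]).

Evaluating gives χ_A(x) = x^3 - 12x^2 + 45x - 50 = (x - 5)^2(x - 2).

χ_A(x) = (x - 5)^2(x - 2)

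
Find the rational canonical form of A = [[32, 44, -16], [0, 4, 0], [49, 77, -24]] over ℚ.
The invariant factors of A (the non-unit diagonal entries of the Smith normal form of xI - A over ℚ[x]) are x - 4, (x - 4)^2, each dividing the next. The characteristic polynomial is their product, (x - 4)^3.

The rational canonical form is the block-diagonal matrix of companion matrices C(f_i):
R = [[4, 0, 0], [0, 0, -16], [0, 1, 8]].

R = [[4, 0, 0], [0, 0, -16], [0, 1, 8]]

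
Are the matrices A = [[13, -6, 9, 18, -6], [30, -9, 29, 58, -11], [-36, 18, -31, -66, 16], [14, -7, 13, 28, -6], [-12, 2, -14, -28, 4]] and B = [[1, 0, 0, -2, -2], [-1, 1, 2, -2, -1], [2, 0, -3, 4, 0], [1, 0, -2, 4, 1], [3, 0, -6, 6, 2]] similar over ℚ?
Both have characteristic polynomial (x - 2)^2(x - 1)^2(x + 1), but the minimal polynomial of A is (x - 2)^2(x - 1)^2(x + 1) while the minimal polynomial of B is (x - 2)^2(x - 1)(x + 1). The minimal polynomial is a similarity invariant, so A and B are not similar.

No.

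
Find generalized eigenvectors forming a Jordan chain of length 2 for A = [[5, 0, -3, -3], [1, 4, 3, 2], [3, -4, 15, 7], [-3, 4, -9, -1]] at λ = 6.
We seek v_1 ∈ ker((A - 6I)^2) \ ker(A - 6I), then set v_{i+1} = (A - 6I) v_i.

One such chain is v_1 = [[0, 0, 1, -1]]^T, v_2 = [[0, 1, 2, -2]]^T. Check: (A - 6I) v_2 = [[0, 0, 0, 0]]^T = 0.

v_1 = [[0, 0, 1, -1]]^T, v_2 = [[0, 1, 2, -2]]^T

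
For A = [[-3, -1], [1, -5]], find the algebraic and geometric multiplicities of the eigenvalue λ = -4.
The characteristic polynomial is (x + 4)^2, so the factor x + 4 appears with exponent 2: the algebraic multiplicity is 2.

rank(A + 4I) = 1, so the eigenspace has dimension 2 - 1 = 1: the geometric multiplicity is 1.

Since 1 < 2, A is not diagonalizable.

algebraic multiplicity 2, geometric multiplicity 1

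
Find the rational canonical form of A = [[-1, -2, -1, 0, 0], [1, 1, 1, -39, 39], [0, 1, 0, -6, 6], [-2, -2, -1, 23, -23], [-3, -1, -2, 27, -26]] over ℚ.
The invariant factors of A (the non-unit diagonal entries of the Smith normal form of xI - A over ℚ[x]) are (x - 3)(x + 1)(x + 5)(x^2 + 3), each dividing the next. The characteristic polynomial is their product, (x - 3)(x + 1)(x + 5)(x^2 + 3).

The rational canonical form is the block-diagonal matrix of companion matrices C(f_i):
R = [[0, 0, 0, 0, 45], [1, 0, 0, 0, 39], [0, 1, 0, 0, 6], [0, 0, 1, 0, 10], [0, 0, 0, 1, -3]].

Note the characteristic polynomial does not split into linear factors over ℚ, so A has no Jordan form over ℚ; the rational canonical form exists over any field.

R = [[0, 0, 0, 0, 45], [1, 0, 0, 0, 39], [0, 1, 0, 0, 6], [0, 0, 1, 0, 10], [0, 0, 0, 1, -3]]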